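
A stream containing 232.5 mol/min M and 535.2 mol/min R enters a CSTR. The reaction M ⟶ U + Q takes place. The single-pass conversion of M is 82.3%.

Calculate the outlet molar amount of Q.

191 mol/min

M reacted = 0.823 × 232.5 = 191.3 mol/min; ν_M = −1, so ξ = 191.3/1 = 191.3 mol/min.
Outlet amounts (n = n₀ + ν ξ):
  M: 232.5 − 1(191.3) = 41.15
  U: 0 + 1(191.3) = 191.3
  Q: 0 + 1(191.3) = 191.3
  R: 535.2 (inert)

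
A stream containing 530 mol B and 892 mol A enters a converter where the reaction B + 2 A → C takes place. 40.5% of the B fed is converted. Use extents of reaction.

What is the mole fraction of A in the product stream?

B reacted = 0.405 × 530 = 214.7 mol; ν_B = −1, so ξ = 214.7/1 = 214.7 mol.
Outlet amounts (n = n₀ + ν ξ):
  B: 530 − 1(214.7) = 315.4
  A: 892 − 2(214.7) = 462.7
  C: 0 + 1(214.7) = 214.7
Total out = 992.7 mol; y_A = 462.7 / 992.7 = 0.4661.

0.466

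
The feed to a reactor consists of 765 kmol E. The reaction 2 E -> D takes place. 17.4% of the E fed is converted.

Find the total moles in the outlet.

698 kmol

E reacted = 0.174 × 765 = 133.1 kmol; ν_E = −2, so ξ = 133.1/2 = 66.55 kmol.
Outlet amounts (n = n₀ + ν ξ):
  E: 765 − 2(66.55) = 631.9
  D: 0 + 1(66.55) = 66.55
Total out = 631.9 + 66.55 = 698.4 kmol.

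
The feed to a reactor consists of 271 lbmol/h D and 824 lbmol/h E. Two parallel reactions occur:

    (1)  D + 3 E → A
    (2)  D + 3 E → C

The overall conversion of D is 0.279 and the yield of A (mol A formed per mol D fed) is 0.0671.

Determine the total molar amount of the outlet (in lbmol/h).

Yield of A: 1ξ₁ / 271 = 0.0671 → ξ₁ = 18.18 lbmol/h.
Conversion of D: 1ξ₁ + 1ξ₂ = 0.279 × 271 = 75.61 → ξ₂ = 57.42 lbmol/h.
Outlet amounts (n = n₀ + Σ ν·ξ):
  D: 271 − 1(18.18) − 1(57.42) = 195.4
  E: 824 − 3(18.18) − 3(57.42) = 597.2
  A: 0 + 1(18.18) = 18.18
  C: 0 + 1(57.42) = 57.42
Total out = 195.4 + 597.2 + 18.18 + 57.42 = 868.2 lbmol/h.

868 lbmol/h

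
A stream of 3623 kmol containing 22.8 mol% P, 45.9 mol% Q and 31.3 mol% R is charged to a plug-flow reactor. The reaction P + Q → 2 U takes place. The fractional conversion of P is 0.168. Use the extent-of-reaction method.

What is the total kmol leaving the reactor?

P reacted = 0.168 × 826 = 138.8 kmol; ν_P = −1, so ξ = 138.8/1 = 138.8 kmol.
Outlet amounts (n = n₀ + ν ξ):
  P: 826 − 1(138.8) = 687.3
  Q: 1663 − 1(138.8) = 1524
  U: 0 + 2(138.8) = 277.6
  R: 1134 (inert)
Total out = 687.3 + 1524 + 277.6 + 1134 = 3623 kmol.

3620 kmol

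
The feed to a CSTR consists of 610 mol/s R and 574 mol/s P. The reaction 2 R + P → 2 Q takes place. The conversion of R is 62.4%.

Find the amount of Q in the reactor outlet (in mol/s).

381 mol/s

R reacted = 0.624 × 610 = 380.6 mol/s; ν_R = −2, so ξ = 380.6/2 = 190.3 mol/s.
Outlet amounts (n = n₀ + ν ξ):
  R: 610 − 2(190.3) = 229.4
  P: 574 − 1(190.3) = 383.7
  Q: 0 + 2(190.3) = 380.6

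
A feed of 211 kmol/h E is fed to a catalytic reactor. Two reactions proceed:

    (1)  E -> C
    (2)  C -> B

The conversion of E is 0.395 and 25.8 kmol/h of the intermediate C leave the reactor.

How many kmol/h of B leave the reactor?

Conversion of E: E consumed = 1ξ₁ = 0.395 × 211 → ξ₁ = 83.34 kmol/h.
C balance: n_C = 0 + 1ξ₁ − 1ξ₂ = 25.8 → ξ₂ = (1·83.34 − 25.8)/1 = 57.55 kmol/h.
Outlet amounts (n = n₀ + Σ ν·ξ):
  E: 211 − 1(83.34) = 127.7
  C: 0 + 1(83.34) − 1(57.55) = 25.8
  B: 0 + 1(57.55) = 57.55

57.5 kmol/h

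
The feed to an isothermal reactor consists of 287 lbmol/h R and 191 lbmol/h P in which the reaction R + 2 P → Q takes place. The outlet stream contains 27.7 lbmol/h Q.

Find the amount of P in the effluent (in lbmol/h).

For Q: n = n₀ + 1ξ → 27.7 = 0 + 1ξ, giving ξ = 27.7 lbmol/h.
Outlet amounts (n = n₀ + ν ξ):
  R: 287 − 1(27.7) = 259.3
  P: 191 − 2(27.7) = 135.6
  Q: 0 + 1(27.7) = 27.7

136 lbmol/h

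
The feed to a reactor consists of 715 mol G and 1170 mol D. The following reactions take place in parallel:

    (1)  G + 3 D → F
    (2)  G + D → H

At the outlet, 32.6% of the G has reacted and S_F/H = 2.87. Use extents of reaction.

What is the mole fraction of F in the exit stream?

0.132

Conversion of G: G consumed = 0.326 × 715 = 233.1 mol = 1ξ₁ + 1ξ₂.
Selectivity: 1ξ₁ / (1ξ₂) = 2.87 → ξ₁ = 2.87 ξ₂.
Substitute: (1·2.87 + 1) ξ₂ = 233.1 → ξ₂ = 60.23 mol, ξ₁ = 172.9 mol.
Outlet amounts (n = n₀ + Σ ν·ξ):
  G: 715 − 1(172.9) − 1(60.23) = 481.9
  D: 1170 − 3(172.9) − 1(60.23) = 591.2
  F: 0 + 1(172.9) = 172.9
  H: 0 + 1(60.23) = 60.23
Total out = 1306 mol; y_F = 172.9 / 1306 = 0.1323.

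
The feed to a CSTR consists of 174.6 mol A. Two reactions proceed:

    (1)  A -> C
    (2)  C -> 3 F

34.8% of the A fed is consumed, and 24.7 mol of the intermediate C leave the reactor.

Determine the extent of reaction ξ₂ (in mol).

Conversion of A: A consumed = 1ξ₁ = 0.348 × 174.6 → ξ₁ = 60.76 mol.
C balance: n_C = 0 + 1ξ₁ − 1ξ₂ = 24.7 → ξ₂ = (1·60.76 − 24.7)/1 = 36.06 mol.
Outlet amounts (n = n₀ + Σ ν·ξ):
  A: 174.6 − 1(60.76) = 113.8
  C: 0 + 1(60.76) − 1(36.06) = 24.7
  F: 0 + 3(36.06) = 108.2

ξ₂ = 36.1 mol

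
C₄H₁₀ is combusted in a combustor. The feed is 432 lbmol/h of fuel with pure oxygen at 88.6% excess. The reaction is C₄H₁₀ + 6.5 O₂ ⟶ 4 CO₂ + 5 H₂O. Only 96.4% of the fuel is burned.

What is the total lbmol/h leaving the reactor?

Stoichiometric O₂ = 6.5 × 432 = 2808 lbmol/h; O₂ fed = 2808 × 1.886 = 5296 lbmol/h.
Fuel reacted = 0.964 × 432 → ξ = 416.4 lbmol/h.
Outlet (n = n₀ + ν ξ):
  C₄H₁₀: 432 − 1(416.4) = 15.55
  O₂: 5296 − 6.5(416.4) = 2589
  CO₂: 0 + 4(416.4) = 1666
  H₂O: 0 + 5(416.4) = 2082
Total out = 15.55 + 2589 + 1666 + 2082 = 6353 lbmol/h.

6350 lbmol/h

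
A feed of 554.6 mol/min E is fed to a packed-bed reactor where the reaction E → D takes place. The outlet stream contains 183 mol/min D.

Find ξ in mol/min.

ξ = 183 mol/min

For D: n = n₀ + 1ξ → 183 = 0 + 1ξ, giving ξ = 183 mol/min.
Outlet amounts (n = n₀ + ν ξ):
  E: 554.6 − 1(183) = 371.6
  D: 0 + 1(183) = 183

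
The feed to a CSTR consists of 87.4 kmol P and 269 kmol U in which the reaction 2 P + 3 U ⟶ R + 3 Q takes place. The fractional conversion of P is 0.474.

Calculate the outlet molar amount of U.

P reacted = 0.474 × 87.4 = 41.43 kmol; ν_P = −2, so ξ = 41.43/2 = 20.71 kmol.
Outlet amounts (n = n₀ + ν ξ):
  P: 87.4 − 2(20.71) = 45.97
  U: 269 − 3(20.71) = 206.9
  R: 0 + 1(20.71) = 20.71
  Q: 0 + 3(20.71) = 62.14

207 kmol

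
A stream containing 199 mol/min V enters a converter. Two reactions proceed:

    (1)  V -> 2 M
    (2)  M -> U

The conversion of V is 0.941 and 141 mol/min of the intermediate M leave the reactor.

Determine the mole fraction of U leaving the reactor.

0.605

Conversion of V: V consumed = 1ξ₁ = 0.941 × 199 → ξ₁ = 187.3 mol/min.
M balance: n_M = 0 + 2ξ₁ − 1ξ₂ = 141 → ξ₂ = (2·187.3 − 141)/1 = 233.5 mol/min.
Outlet amounts (n = n₀ + Σ ν·ξ):
  V: 199 − 1(187.3) = 11.74
  M: 0 + 2(187.3) − 1(233.5) = 141
  U: 0 + 1(233.5) = 233.5
Total out = 386.3 mol/min; y_U = 233.5 / 386.3 = 0.6046.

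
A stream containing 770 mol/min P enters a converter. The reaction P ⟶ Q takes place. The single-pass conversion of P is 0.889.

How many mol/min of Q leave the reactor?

P reacted = 0.889 × 770 = 684.5 mol/min; ν_P = −1, so ξ = 684.5/1 = 684.5 mol/min.
Outlet amounts (n = n₀ + ν ξ):
  P: 770 − 1(684.5) = 85.47
  Q: 0 + 1(684.5) = 684.5

685 mol/min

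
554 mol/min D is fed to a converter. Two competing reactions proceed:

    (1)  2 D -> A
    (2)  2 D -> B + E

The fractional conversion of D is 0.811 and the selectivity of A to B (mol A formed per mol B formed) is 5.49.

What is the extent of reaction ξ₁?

ξ₁ = 190 mol/min

Conversion of D: D consumed = 0.811 × 554 = 449.3 mol/min = 2ξ₁ + 2ξ₂.
Selectivity: 1ξ₁ / (1ξ₂) = 5.49 → ξ₁ = 5.49 ξ₂.
Substitute: (2·5.49 + 2) ξ₂ = 449.3 → ξ₂ = 34.61 mol/min, ξ₁ = 190 mol/min.
Outlet amounts (n = n₀ + Σ ν·ξ):
  D: 554 − 2(190) − 2(34.61) = 104.7
  A: 0 + 1(190) = 190
  B: 0 + 1(34.61) = 34.61
  E: 0 + 1(34.61) = 34.61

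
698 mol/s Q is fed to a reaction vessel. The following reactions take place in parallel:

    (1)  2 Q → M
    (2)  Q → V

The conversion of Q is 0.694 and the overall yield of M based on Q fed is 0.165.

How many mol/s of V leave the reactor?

254 mol/s

Yield of M: 1ξ₁ / 698 = 0.165 → ξ₁ = 115.2 mol/s.
Conversion of Q: 2ξ₁ + 1ξ₂ = 0.694 × 698 = 484.4 → ξ₂ = 254.1 mol/s.
Outlet amounts (n = n₀ + Σ ν·ξ):
  Q: 698 − 2(115.2) − 1(254.1) = 213.6
  M: 0 + 1(115.2) = 115.2
  V: 0 + 1(254.1) = 254.1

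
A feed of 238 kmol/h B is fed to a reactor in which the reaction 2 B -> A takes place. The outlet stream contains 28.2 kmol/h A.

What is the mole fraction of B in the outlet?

For A: n = n₀ + 1ξ → 28.2 = 0 + 1ξ, giving ξ = 28.2 kmol/h.
Outlet amounts (n = n₀ + ν ξ):
  B: 238 − 2(28.2) = 181.6
  A: 0 + 1(28.2) = 28.2
Total out = 209.8 kmol/h; y_B = 181.6 / 209.8 = 0.8656.

0.866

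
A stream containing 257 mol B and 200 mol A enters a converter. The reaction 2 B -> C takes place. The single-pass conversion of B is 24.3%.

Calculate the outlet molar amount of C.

31.2 mol

B reacted = 0.243 × 257 = 62.45 mol; ν_B = −2, so ξ = 62.45/2 = 31.23 mol.
Outlet amounts (n = n₀ + ν ξ):
  B: 257 − 2(31.23) = 194.5
  C: 0 + 1(31.23) = 31.23
  A: 200 (inert)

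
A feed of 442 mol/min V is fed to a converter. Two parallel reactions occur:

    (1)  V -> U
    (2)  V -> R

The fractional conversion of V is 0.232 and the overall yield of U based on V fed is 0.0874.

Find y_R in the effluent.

Yield of U: 1ξ₁ / 442 = 0.0874 → ξ₁ = 38.63 mol/min.
Conversion of V: 1ξ₁ + 1ξ₂ = 0.232 × 442 = 102.5 → ξ₂ = 63.91 mol/min.
Outlet amounts (n = n₀ + Σ ν·ξ):
  V: 442 − 1(38.63) − 1(63.91) = 339.5
  U: 0 + 1(38.63) = 38.63
  R: 0 + 1(63.91) = 63.91
Total out = 442 mol/min; y_R = 63.91 / 442 = 0.1446.

0.145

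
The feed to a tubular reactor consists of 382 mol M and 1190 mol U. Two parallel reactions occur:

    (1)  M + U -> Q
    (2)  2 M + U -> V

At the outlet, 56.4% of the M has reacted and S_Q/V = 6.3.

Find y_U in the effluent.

Conversion of M: M consumed = 0.564 × 382 = 215.4 mol = 1ξ₁ + 2ξ₂.
Selectivity: 1ξ₁ / (1ξ₂) = 6.3 → ξ₁ = 6.3 ξ₂.
Substitute: (1·6.3 + 2) ξ₂ = 215.4 → ξ₂ = 25.96 mol, ξ₁ = 163.5 mol.
Outlet amounts (n = n₀ + Σ ν·ξ):
  M: 382 − 1(163.5) − 2(25.96) = 166.6
  U: 1190 − 1(163.5) − 1(25.96) = 1001
  Q: 0 + 1(163.5) = 163.5
  V: 0 + 1(25.96) = 25.96
Total out = 1357 mol; y_U = 1001 / 1357 = 0.7375.

0.738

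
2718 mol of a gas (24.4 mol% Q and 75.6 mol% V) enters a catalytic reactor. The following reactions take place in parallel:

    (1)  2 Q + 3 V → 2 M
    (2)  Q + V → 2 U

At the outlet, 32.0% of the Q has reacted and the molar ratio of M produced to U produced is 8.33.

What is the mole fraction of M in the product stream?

Conversion of Q: Q consumed = 0.32 × 663.2 = 212.2 mol = 2ξ₁ + 1ξ₂.
Selectivity: 2ξ₁ / (2ξ₂) = 8.33 → ξ₁ = 8.33 ξ₂.
Substitute: (2·8.33 + 1) ξ₂ = 212.2 → ξ₂ = 12.02 mol, ξ₁ = 100.1 mol.
Outlet amounts (n = n₀ + Σ ν·ξ):
  Q: 663.2 − 2(100.1) − 1(12.02) = 451
  V: 2055 − 3(100.1) − 1(12.02) = 1742
  M: 0 + 2(100.1) = 200.2
  U: 0 + 2(12.02) = 24.03
Total out = 2418 mol; y_M = 200.2 / 2418 = 0.08281.

0.0828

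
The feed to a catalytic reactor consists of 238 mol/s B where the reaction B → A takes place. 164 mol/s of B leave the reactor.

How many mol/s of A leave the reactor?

For B: n = n₀ − 1ξ → 164 = 238 − 1ξ, giving ξ = 74 mol/s.
Outlet amounts (n = n₀ + ν ξ):
  B: 238 − 1(74) = 164
  A: 0 + 1(74) = 74

74 mol/s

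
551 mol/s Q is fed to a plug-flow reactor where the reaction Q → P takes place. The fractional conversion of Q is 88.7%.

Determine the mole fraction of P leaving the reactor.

Q reacted = 0.887 × 551 = 488.7 mol/s; ν_Q = −1, so ξ = 488.7/1 = 488.7 mol/s.
Outlet amounts (n = n₀ + ν ξ):
  Q: 551 − 1(488.7) = 62.26
  P: 0 + 1(488.7) = 488.7
Total out = 551 mol/s; y_P = 488.7 / 551 = 0.887.

0.887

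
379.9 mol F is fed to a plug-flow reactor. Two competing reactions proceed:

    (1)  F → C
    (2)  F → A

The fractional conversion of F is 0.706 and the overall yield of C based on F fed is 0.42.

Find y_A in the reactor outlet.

0.286

Yield of C: 1ξ₁ / 379.9 = 0.42 → ξ₁ = 159.6 mol.
Conversion of F: 1ξ₁ + 1ξ₂ = 0.706 × 379.9 = 268.2 → ξ₂ = 108.7 mol.
Outlet amounts (n = n₀ + Σ ν·ξ):
  F: 379.9 − 1(159.6) − 1(108.7) = 111.7
  C: 0 + 1(159.6) = 159.6
  A: 0 + 1(108.7) = 108.7
Total out = 379.9 mol; y_A = 108.7 / 379.9 = 0.286.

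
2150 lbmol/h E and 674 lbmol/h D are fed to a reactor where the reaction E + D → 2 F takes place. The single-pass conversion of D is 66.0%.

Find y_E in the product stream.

0.604

D reacted = 0.66 × 674 = 444.8 lbmol/h; ν_D = −1, so ξ = 444.8/1 = 444.8 lbmol/h.
Outlet amounts (n = n₀ + ν ξ):
  E: 2150 − 1(444.8) = 1705
  D: 674 − 1(444.8) = 229.2
  F: 0 + 2(444.8) = 889.7
Total out = 2824 lbmol/h; y_E = 1705 / 2824 = 0.6038.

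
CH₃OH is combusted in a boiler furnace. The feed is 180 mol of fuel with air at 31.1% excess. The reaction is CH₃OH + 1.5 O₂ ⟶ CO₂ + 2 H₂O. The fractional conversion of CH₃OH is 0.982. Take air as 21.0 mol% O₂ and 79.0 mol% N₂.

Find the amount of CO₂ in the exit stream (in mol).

Stoichiometric O₂ = 1.5 × 180 = 270 mol; O₂ fed = 270 × 1.311 = 354 mol.
N₂ fed = 354 × 79/21 = 1332 mol.
Fuel reacted = 0.982 × 180 → ξ = 176.8 mol.
Outlet (n = n₀ + ν ξ):
  CH₃OH: 180 − 1(176.8) = 3.24
  O₂: 354 − 1.5(176.8) = 88.83
  N₂: 1332 (inert)
  CO₂: 0 + 1(176.8) = 176.8
  H₂O: 0 + 2(176.8) = 353.5

177 mol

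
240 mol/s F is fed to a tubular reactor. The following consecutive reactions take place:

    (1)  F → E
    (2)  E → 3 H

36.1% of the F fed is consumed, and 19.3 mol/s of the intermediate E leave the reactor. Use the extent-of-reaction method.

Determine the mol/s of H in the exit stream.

Conversion of F: F consumed = 1ξ₁ = 0.361 × 240 → ξ₁ = 86.64 mol/s.
E balance: n_E = 0 + 1ξ₁ − 1ξ₂ = 19.3 → ξ₂ = (1·86.64 − 19.3)/1 = 67.34 mol/s.
Outlet amounts (n = n₀ + Σ ν·ξ):
  F: 240 − 1(86.64) = 153.4
  E: 0 + 1(86.64) − 1(67.34) = 19.3
  H: 0 + 3(67.34) = 202

202 mol/s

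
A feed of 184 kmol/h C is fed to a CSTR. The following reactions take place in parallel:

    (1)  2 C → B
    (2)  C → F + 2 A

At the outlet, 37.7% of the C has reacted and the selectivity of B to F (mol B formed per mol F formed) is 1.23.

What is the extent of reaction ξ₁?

Conversion of C: C consumed = 0.377 × 184 = 69.37 kmol/h = 2ξ₁ + 1ξ₂.
Selectivity: 1ξ₁ / (1ξ₂) = 1.23 → ξ₁ = 1.23 ξ₂.
Substitute: (2·1.23 + 1) ξ₂ = 69.37 → ξ₂ = 20.05 kmol/h, ξ₁ = 24.66 kmol/h.
Outlet amounts (n = n₀ + Σ ν·ξ):
  C: 184 − 2(24.66) − 1(20.05) = 114.6
  B: 0 + 1(24.66) = 24.66
  F: 0 + 1(20.05) = 20.05
  A: 0 + 2(20.05) = 40.1

ξ₁ = 24.7 kmol/h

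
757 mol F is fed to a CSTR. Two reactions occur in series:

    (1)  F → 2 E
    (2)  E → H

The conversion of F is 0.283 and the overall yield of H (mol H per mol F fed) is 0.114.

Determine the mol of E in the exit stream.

342 mol

Conversion of F: F consumed = 1ξ₁ = 0.283 × 757 → ξ₁ = 214.2 mol.
Yield of H: 1ξ₂ / 757 = 0.114 → ξ₂ = 86.3 mol.
Outlet amounts (n = n₀ + Σ ν·ξ):
  F: 757 − 1(214.2) = 542.8
  E: 0 + 2(214.2) − 1(86.3) = 342.2
  H: 0 + 1(86.3) = 86.3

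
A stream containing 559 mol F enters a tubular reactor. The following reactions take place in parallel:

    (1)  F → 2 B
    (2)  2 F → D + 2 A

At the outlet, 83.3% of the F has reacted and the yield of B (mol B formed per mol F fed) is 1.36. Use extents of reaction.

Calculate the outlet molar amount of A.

85.5 mol

Yield of B: 2ξ₁ / 559 = 1.36 → ξ₁ = 380.1 mol.
Conversion of F: 1ξ₁ + 2ξ₂ = 0.833 × 559 = 465.6 → ξ₂ = 42.76 mol.
Outlet amounts (n = n₀ + Σ ν·ξ):
  F: 559 − 1(380.1) − 2(42.76) = 93.35
  B: 0 + 2(380.1) = 760.2
  D: 0 + 1(42.76) = 42.76
  A: 0 + 2(42.76) = 85.53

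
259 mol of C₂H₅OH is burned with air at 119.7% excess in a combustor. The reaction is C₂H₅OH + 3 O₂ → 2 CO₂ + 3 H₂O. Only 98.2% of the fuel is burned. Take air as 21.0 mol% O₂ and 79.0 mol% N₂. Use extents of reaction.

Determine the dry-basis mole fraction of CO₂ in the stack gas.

0.0646

Stoichiometric O₂ = 3 × 259 = 777 mol; O₂ fed = 777 × 2.197 = 1707 mol.
N₂ fed = 1707 × 79/21 = 6422 mol.
Fuel reacted = 0.982 × 259 → ξ = 254.3 mol.
Outlet (n = n₀ + ν ξ):
  C₂H₅OH: 259 − 1(254.3) = 4.662
  O₂: 1707 − 3(254.3) = 944.1
  N₂: 6422 (inert)
  CO₂: 0 + 2(254.3) = 508.7
  H₂O: 0 + 3(254.3) = 763
Dry total = 7879 mol; y_CO₂ (dry) = 508.7 / 7879 = 0.06456.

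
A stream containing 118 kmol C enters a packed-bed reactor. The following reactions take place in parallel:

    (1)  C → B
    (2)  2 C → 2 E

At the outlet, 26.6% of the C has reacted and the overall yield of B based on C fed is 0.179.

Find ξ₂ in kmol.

ξ₂ = 5.13 kmol

Yield of B: 1ξ₁ / 118 = 0.179 → ξ₁ = 21.12 kmol.
Conversion of C: 1ξ₁ + 2ξ₂ = 0.266 × 118 = 31.39 → ξ₂ = 5.133 kmol.
Outlet amounts (n = n₀ + Σ ν·ξ):
  C: 118 − 1(21.12) − 2(5.133) = 86.61
  B: 0 + 1(21.12) = 21.12
  E: 0 + 2(5.133) = 10.27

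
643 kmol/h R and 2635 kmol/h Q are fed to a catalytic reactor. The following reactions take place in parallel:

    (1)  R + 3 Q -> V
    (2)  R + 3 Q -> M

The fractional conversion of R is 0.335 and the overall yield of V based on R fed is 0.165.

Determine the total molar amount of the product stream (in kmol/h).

Yield of V: 1ξ₁ / 643 = 0.165 → ξ₁ = 106.1 kmol/h.
Conversion of R: 1ξ₁ + 1ξ₂ = 0.335 × 643 = 215.4 → ξ₂ = 109.3 kmol/h.
Outlet amounts (n = n₀ + Σ ν·ξ):
  R: 643 − 1(106.1) − 1(109.3) = 427.6
  Q: 2635 − 3(106.1) − 3(109.3) = 1989
  V: 0 + 1(106.1) = 106.1
  M: 0 + 1(109.3) = 109.3
Total out = 427.6 + 1989 + 106.1 + 109.3 = 2632 kmol/h.

2630 kmol/h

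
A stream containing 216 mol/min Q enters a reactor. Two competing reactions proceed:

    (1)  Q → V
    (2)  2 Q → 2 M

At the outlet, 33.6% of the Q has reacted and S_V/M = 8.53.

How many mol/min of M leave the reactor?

7.62 mol/min

Conversion of Q: Q consumed = 0.336 × 216 = 72.58 mol/min = 1ξ₁ + 2ξ₂.
Selectivity: 1ξ₁ / (2ξ₂) = 8.53 → ξ₁ = 17.06 ξ₂.
Substitute: (1·17.06 + 2) ξ₂ = 72.58 → ξ₂ = 3.808 mol/min, ξ₁ = 64.96 mol/min.
Outlet amounts (n = n₀ + Σ ν·ξ):
  Q: 216 − 1(64.96) − 2(3.808) = 143.4
  V: 0 + 1(64.96) = 64.96
  M: 0 + 2(3.808) = 7.616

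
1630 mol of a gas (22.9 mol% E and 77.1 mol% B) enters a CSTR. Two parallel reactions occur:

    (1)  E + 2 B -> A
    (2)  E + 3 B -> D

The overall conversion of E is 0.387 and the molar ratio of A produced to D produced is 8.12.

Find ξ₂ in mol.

ξ₂ = 15.8 mol

Conversion of E: E consumed = 0.387 × 373.3 = 144.5 mol = 1ξ₁ + 1ξ₂.
Selectivity: 1ξ₁ / (1ξ₂) = 8.12 → ξ₁ = 8.12 ξ₂.
Substitute: (1·8.12 + 1) ξ₂ = 144.5 → ξ₂ = 15.84 mol, ξ₁ = 128.6 mol.
Outlet amounts (n = n₀ + Σ ν·ξ):
  E: 373.3 − 1(128.6) − 1(15.84) = 228.8
  B: 1257 − 2(128.6) − 3(15.84) = 952
  A: 0 + 1(128.6) = 128.6
  D: 0 + 1(15.84) = 15.84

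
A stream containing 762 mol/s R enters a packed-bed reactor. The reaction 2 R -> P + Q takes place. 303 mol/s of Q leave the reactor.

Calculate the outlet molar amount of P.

For Q: n = n₀ + 1ξ → 303 = 0 + 1ξ, giving ξ = 303 mol/s.
Outlet amounts (n = n₀ + ν ξ):
  R: 762 − 2(303) = 156
  P: 0 + 1(303) = 303
  Q: 0 + 1(303) = 303

303 mol/s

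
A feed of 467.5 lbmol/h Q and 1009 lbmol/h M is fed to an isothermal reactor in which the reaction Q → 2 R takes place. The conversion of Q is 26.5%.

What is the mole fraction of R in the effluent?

0.155

Q reacted = 0.265 × 467.5 = 123.9 lbmol/h; ν_Q = −1, so ξ = 123.9/1 = 123.9 lbmol/h.
Outlet amounts (n = n₀ + ν ξ):
  Q: 467.5 − 1(123.9) = 343.6
  R: 0 + 2(123.9) = 247.8
  M: 1009 (inert)
Total out = 1600 lbmol/h; y_R = 247.8 / 1600 = 0.1548.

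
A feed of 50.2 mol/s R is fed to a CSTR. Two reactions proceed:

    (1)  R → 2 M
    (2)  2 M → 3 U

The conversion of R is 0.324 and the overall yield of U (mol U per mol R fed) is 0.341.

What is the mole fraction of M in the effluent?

0.293

Conversion of R: R consumed = 1ξ₁ = 0.324 × 50.2 → ξ₁ = 16.26 mol/s.
Yield of U: 3ξ₂ / 50.2 = 0.341 → ξ₂ = 5.706 mol/s.
Outlet amounts (n = n₀ + Σ ν·ξ):
  R: 50.2 − 1(16.26) = 33.94
  M: 0 + 2(16.26) − 2(5.706) = 21.12
  U: 0 + 3(5.706) = 17.12
Total out = 72.17 mol/s; y_M = 21.12 / 72.17 = 0.2926.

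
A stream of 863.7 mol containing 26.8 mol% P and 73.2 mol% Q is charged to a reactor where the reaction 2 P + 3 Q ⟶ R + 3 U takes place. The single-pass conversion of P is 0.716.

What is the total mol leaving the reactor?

P reacted = 0.716 × 231.5 = 165.7 mol; ν_P = −2, so ξ = 165.7/2 = 82.87 mol.
Outlet amounts (n = n₀ + ν ξ):
  P: 231.5 − 2(82.87) = 65.74
  Q: 632.2 − 3(82.87) = 383.6
  R: 0 + 1(82.87) = 82.87
  U: 0 + 3(82.87) = 248.6
Total out = 65.74 + 383.6 + 82.87 + 248.6 = 780.8 mol.

781 mol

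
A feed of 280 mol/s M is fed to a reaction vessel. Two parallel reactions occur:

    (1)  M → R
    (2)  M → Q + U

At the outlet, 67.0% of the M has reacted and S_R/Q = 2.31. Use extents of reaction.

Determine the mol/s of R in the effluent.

Conversion of M: M consumed = 0.67 × 280 = 187.6 mol/s = 1ξ₁ + 1ξ₂.
Selectivity: 1ξ₁ / (1ξ₂) = 2.31 → ξ₁ = 2.31 ξ₂.
Substitute: (1·2.31 + 1) ξ₂ = 187.6 → ξ₂ = 56.68 mol/s, ξ₁ = 130.9 mol/s.
Outlet amounts (n = n₀ + Σ ν·ξ):
  M: 280 − 1(130.9) − 1(56.68) = 92.4
  R: 0 + 1(130.9) = 130.9
  Q: 0 + 1(56.68) = 56.68
  U: 0 + 1(56.68) = 56.68

131 mol/s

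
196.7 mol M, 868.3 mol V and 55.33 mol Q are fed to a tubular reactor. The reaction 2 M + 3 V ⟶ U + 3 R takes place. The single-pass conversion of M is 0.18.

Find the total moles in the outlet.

M reacted = 0.18 × 196.7 = 35.41 mol; ν_M = −2, so ξ = 35.41/2 = 17.7 mol.
Outlet amounts (n = n₀ + ν ξ):
  M: 196.7 − 2(17.7) = 161.3
  V: 868.3 − 3(17.7) = 815.2
  U: 0 + 1(17.7) = 17.7
  R: 0 + 3(17.7) = 53.11
  Q: 55.33 (inert)
Total out = 161.3 + 815.2 + 17.7 + 53.11 + 55.33 = 1103 mol.

1100 mol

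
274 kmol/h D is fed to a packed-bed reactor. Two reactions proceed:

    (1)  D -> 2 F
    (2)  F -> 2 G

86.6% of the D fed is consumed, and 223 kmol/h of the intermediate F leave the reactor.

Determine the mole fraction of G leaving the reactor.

0.66

Conversion of D: D consumed = 1ξ₁ = 0.866 × 274 → ξ₁ = 237.3 kmol/h.
F balance: n_F = 0 + 2ξ₁ − 1ξ₂ = 223 → ξ₂ = (2·237.3 − 223)/1 = 251.6 kmol/h.
Outlet amounts (n = n₀ + Σ ν·ξ):
  D: 274 − 1(237.3) = 36.72
  F: 0 + 2(237.3) − 1(251.6) = 223
  G: 0 + 2(251.6) = 503.1
Total out = 762.9 kmol/h; y_G = 503.1 / 762.9 = 0.6595.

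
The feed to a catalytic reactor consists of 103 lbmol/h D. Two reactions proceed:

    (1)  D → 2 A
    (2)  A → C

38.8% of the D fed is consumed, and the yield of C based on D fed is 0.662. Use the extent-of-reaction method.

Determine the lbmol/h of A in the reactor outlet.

Conversion of D: D consumed = 1ξ₁ = 0.388 × 103 → ξ₁ = 39.96 lbmol/h.
Yield of C: 1ξ₂ / 103 = 0.662 → ξ₂ = 68.19 lbmol/h.
Outlet amounts (n = n₀ + Σ ν·ξ):
  D: 103 − 1(39.96) = 63.04
  A: 0 + 2(39.96) − 1(68.19) = 11.74
  C: 0 + 1(68.19) = 68.19

11.7 lbmol/h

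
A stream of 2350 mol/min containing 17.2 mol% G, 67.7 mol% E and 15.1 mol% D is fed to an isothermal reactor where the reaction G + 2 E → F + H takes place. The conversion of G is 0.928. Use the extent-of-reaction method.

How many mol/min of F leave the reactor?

375 mol/min

G reacted = 0.928 × 404.2 = 375.1 mol/min; ν_G = −1, so ξ = 375.1/1 = 375.1 mol/min.
Outlet amounts (n = n₀ + ν ξ):
  G: 404.2 − 1(375.1) = 29.1
  E: 1591 − 2(375.1) = 840.8
  F: 0 + 1(375.1) = 375.1
  H: 0 + 1(375.1) = 375.1
  D: 354.9 (inert)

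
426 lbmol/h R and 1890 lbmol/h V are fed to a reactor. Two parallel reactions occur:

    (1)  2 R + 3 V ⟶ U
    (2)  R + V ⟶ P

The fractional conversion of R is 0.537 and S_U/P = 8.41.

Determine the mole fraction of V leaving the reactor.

Conversion of R: R consumed = 0.537 × 426 = 228.8 lbmol/h = 2ξ₁ + 1ξ₂.
Selectivity: 1ξ₁ / (1ξ₂) = 8.41 → ξ₁ = 8.41 ξ₂.
Substitute: (2·8.41 + 1) ξ₂ = 228.8 → ξ₂ = 12.84 lbmol/h, ξ₁ = 108 lbmol/h.
Outlet amounts (n = n₀ + Σ ν·ξ):
  R: 426 − 2(108) − 1(12.84) = 197.2
  V: 1890 − 3(108) − 1(12.84) = 1553
  U: 0 + 1(108) = 108
  P: 0 + 1(12.84) = 12.84
Total out = 1871 lbmol/h; y_V = 1553 / 1871 = 0.83.

0.83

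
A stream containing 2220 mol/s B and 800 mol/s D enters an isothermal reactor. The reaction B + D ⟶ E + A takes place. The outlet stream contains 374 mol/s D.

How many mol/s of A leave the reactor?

426 mol/s

For D: n = n₀ − 1ξ → 374 = 800 − 1ξ, giving ξ = 426 mol/s.
Outlet amounts (n = n₀ + ν ξ):
  B: 2220 − 1(426) = 1794
  D: 800 − 1(426) = 374
  E: 0 + 1(426) = 426
  A: 0 + 1(426) = 426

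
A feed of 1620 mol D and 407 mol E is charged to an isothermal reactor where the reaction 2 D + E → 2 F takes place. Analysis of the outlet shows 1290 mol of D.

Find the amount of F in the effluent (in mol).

For D: n = n₀ − 2ξ → 1290 = 1620 − 2ξ, giving ξ = 165 mol.
Outlet amounts (n = n₀ + ν ξ):
  D: 1620 − 2(165) = 1290
  E: 407 − 1(165) = 242
  F: 0 + 2(165) = 330

330 mol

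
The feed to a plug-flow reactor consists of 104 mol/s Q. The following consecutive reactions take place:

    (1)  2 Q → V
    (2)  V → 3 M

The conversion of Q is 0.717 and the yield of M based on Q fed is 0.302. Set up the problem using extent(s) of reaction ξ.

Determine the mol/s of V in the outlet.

Conversion of Q: Q consumed = 2ξ₁ = 0.717 × 104 → ξ₁ = 37.28 mol/s.
Yield of M: 3ξ₂ / 104 = 0.302 → ξ₂ = 10.47 mol/s.
Outlet amounts (n = n₀ + Σ ν·ξ):
  Q: 104 − 2(37.28) = 29.43
  V: 0 + 1(37.28) − 1(10.47) = 26.81
  M: 0 + 3(10.47) = 31.41

26.8 mol/s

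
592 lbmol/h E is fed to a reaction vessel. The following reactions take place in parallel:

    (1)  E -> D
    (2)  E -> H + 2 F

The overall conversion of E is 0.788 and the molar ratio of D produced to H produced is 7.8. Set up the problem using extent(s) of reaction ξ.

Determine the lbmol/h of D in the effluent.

Conversion of E: E consumed = 0.788 × 592 = 466.5 lbmol/h = 1ξ₁ + 1ξ₂.
Selectivity: 1ξ₁ / (1ξ₂) = 7.8 → ξ₁ = 7.8 ξ₂.
Substitute: (1·7.8 + 1) ξ₂ = 466.5 → ξ₂ = 53.01 lbmol/h, ξ₁ = 413.5 lbmol/h.
Outlet amounts (n = n₀ + Σ ν·ξ):
  E: 592 − 1(413.5) − 1(53.01) = 125.5
  D: 0 + 1(413.5) = 413.5
  H: 0 + 1(53.01) = 53.01
  F: 0 + 2(53.01) = 106

413 lbmol/h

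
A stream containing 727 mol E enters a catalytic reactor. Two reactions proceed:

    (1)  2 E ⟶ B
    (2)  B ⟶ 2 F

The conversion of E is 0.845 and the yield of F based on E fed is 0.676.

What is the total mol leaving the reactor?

666 mol

Conversion of E: E consumed = 2ξ₁ = 0.845 × 727 → ξ₁ = 307.2 mol.
Yield of F: 2ξ₂ / 727 = 0.676 → ξ₂ = 245.7 mol.
Outlet amounts (n = n₀ + Σ ν·ξ):
  E: 727 − 2(307.2) = 112.7
  B: 0 + 1(307.2) − 1(245.7) = 61.43
  F: 0 + 2(245.7) = 491.5
Total out = 112.7 + 61.43 + 491.5 = 665.6 mol.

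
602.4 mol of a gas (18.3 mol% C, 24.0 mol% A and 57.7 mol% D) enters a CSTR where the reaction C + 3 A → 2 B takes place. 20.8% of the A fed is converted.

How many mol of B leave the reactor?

20 mol

A reacted = 0.208 × 144.6 = 30.07 mol; ν_A = −3, so ξ = 30.07/3 = 10.02 mol.
Outlet amounts (n = n₀ + ν ξ):
  C: 110.2 − 1(10.02) = 100.2
  A: 144.6 − 3(10.02) = 114.5
  B: 0 + 2(10.02) = 20.05
  D: 347.6 (inert)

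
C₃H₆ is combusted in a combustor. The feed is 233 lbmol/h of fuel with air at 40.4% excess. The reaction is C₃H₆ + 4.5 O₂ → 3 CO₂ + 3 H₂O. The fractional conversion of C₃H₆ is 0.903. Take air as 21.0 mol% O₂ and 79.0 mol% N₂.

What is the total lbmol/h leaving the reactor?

Stoichiometric O₂ = 4.5 × 233 = 1048 lbmol/h; O₂ fed = 1048 × 1.404 = 1472 lbmol/h.
N₂ fed = 1472 × 79/21 = 5538 lbmol/h.
Fuel reacted = 0.903 × 233 → ξ = 210.4 lbmol/h.
Outlet (n = n₀ + ν ξ):
  C₃H₆: 233 − 1(210.4) = 22.6
  O₂: 1472 − 4.5(210.4) = 525.3
  N₂: 5538 (inert)
  CO₂: 0 + 3(210.4) = 631.2
  H₂O: 0 + 3(210.4) = 631.2
Total out = 22.6 + 525.3 + 5538 + 631.2 + 631.2 = 7348 lbmol/h.

7350 lbmol/h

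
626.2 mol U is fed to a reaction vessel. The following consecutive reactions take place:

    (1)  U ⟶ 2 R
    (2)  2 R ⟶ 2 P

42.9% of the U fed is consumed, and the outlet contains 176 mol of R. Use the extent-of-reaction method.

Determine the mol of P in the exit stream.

361 mol

Conversion of U: U consumed = 1ξ₁ = 0.429 × 626.2 → ξ₁ = 268.6 mol.
R balance: n_R = 0 + 2ξ₁ − 2ξ₂ = 176 → ξ₂ = (2·268.6 − 176)/2 = 180.6 mol.
Outlet amounts (n = n₀ + Σ ν·ξ):
  U: 626.2 − 1(268.6) = 357.6
  R: 0 + 2(268.6) − 2(180.6) = 176
  P: 0 + 2(180.6) = 361.3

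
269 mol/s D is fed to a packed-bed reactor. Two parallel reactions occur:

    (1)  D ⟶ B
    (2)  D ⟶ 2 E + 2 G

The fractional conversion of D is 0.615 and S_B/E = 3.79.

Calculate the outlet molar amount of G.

38.6 mol/s

Conversion of D: D consumed = 0.615 × 269 = 165.4 mol/s = 1ξ₁ + 1ξ₂.
Selectivity: 1ξ₁ / (2ξ₂) = 3.79 → ξ₁ = 7.58 ξ₂.
Substitute: (1·7.58 + 1) ξ₂ = 165.4 → ξ₂ = 19.28 mol/s, ξ₁ = 146.2 mol/s.
Outlet amounts (n = n₀ + Σ ν·ξ):
  D: 269 − 1(146.2) − 1(19.28) = 103.6
  B: 0 + 1(146.2) = 146.2
  E: 0 + 2(19.28) = 38.56
  G: 0 + 2(19.28) = 38.56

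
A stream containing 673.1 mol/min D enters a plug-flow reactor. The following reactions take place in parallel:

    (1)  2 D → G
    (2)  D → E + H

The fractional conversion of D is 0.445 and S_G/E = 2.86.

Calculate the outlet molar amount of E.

Conversion of D: D consumed = 0.445 × 673.1 = 299.5 mol/min = 2ξ₁ + 1ξ₂.
Selectivity: 1ξ₁ / (1ξ₂) = 2.86 → ξ₁ = 2.86 ξ₂.
Substitute: (2·2.86 + 1) ξ₂ = 299.5 → ξ₂ = 44.57 mol/min, ξ₁ = 127.5 mol/min.
Outlet amounts (n = n₀ + Σ ν·ξ):
  D: 673.1 − 2(127.5) − 1(44.57) = 373.6
  G: 0 + 1(127.5) = 127.5
  E: 0 + 1(44.57) = 44.57
  H: 0 + 1(44.57) = 44.57

44.6 mol/min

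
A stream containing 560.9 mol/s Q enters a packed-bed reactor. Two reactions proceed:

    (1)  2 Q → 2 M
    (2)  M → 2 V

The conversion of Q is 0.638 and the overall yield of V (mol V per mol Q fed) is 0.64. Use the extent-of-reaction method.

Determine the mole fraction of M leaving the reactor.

0.241

Conversion of Q: Q consumed = 2ξ₁ = 0.638 × 560.9 → ξ₁ = 178.9 mol/s.
Yield of V: 2ξ₂ / 560.9 = 0.64 → ξ₂ = 179.5 mol/s.
Outlet amounts (n = n₀ + Σ ν·ξ):
  Q: 560.9 − 2(178.9) = 203
  M: 0 + 2(178.9) − 1(179.5) = 178.4
  V: 0 + 2(179.5) = 359
Total out = 740.4 mol/s; y_M = 178.4 / 740.4 = 0.2409.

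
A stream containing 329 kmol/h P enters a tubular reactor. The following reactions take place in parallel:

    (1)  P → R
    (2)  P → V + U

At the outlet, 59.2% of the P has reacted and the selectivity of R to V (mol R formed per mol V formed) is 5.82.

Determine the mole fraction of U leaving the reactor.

0.0799

Conversion of P: P consumed = 0.592 × 329 = 194.8 kmol/h = 1ξ₁ + 1ξ₂.
Selectivity: 1ξ₁ / (1ξ₂) = 5.82 → ξ₁ = 5.82 ξ₂.
Substitute: (1·5.82 + 1) ξ₂ = 194.8 → ξ₂ = 28.56 kmol/h, ξ₁ = 166.2 kmol/h.
Outlet amounts (n = n₀ + Σ ν·ξ):
  P: 329 − 1(166.2) − 1(28.56) = 134.2
  R: 0 + 1(166.2) = 166.2
  V: 0 + 1(28.56) = 28.56
  U: 0 + 1(28.56) = 28.56
Total out = 357.6 kmol/h; y_U = 28.56 / 357.6 = 0.07987.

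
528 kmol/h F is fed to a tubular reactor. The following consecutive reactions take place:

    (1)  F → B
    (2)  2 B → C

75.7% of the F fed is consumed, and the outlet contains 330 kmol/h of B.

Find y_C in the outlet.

Conversion of F: F consumed = 1ξ₁ = 0.757 × 528 → ξ₁ = 399.7 kmol/h.
B balance: n_B = 0 + 1ξ₁ − 2ξ₂ = 330 → ξ₂ = (1·399.7 − 330)/2 = 34.85 kmol/h.
Outlet amounts (n = n₀ + Σ ν·ξ):
  F: 528 − 1(399.7) = 128.3
  B: 0 + 1(399.7) − 2(34.85) = 330
  C: 0 + 1(34.85) = 34.85
Total out = 493.2 kmol/h; y_C = 34.85 / 493.2 = 0.07066.

0.0707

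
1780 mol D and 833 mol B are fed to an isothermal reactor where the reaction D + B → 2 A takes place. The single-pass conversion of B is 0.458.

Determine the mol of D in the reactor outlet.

B reacted = 0.458 × 833 = 381.5 mol; ν_B = −1, so ξ = 381.5/1 = 381.5 mol.
Outlet amounts (n = n₀ + ν ξ):
  D: 1780 − 1(381.5) = 1398
  B: 833 − 1(381.5) = 451.5
  A: 0 + 2(381.5) = 763

1400 mol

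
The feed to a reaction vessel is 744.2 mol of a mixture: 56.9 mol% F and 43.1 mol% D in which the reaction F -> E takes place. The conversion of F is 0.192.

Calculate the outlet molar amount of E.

F reacted = 0.192 × 423.4 = 81.3 mol; ν_F = −1, so ξ = 81.3/1 = 81.3 mol.
Outlet amounts (n = n₀ + ν ξ):
  F: 423.4 − 1(81.3) = 342.1
  E: 0 + 1(81.3) = 81.3
  D: 320.8 (inert)

81.3 mol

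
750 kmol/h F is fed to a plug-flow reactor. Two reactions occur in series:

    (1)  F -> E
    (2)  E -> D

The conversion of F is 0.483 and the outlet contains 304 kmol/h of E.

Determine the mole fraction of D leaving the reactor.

Conversion of F: F consumed = 1ξ₁ = 0.483 × 750 → ξ₁ = 362.2 kmol/h.
E balance: n_E = 0 + 1ξ₁ − 1ξ₂ = 304 → ξ₂ = (1·362.2 − 304)/1 = 58.25 kmol/h.
Outlet amounts (n = n₀ + Σ ν·ξ):
  F: 750 − 1(362.2) = 387.8
  E: 0 + 1(362.2) − 1(58.25) = 304
  D: 0 + 1(58.25) = 58.25
Total out = 750 kmol/h; y_D = 58.25 / 750 = 0.07767.

0.0777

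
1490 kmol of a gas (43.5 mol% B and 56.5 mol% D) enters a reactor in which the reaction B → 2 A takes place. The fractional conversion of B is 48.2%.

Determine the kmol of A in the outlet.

625 kmol

B reacted = 0.482 × 648.1 = 312.4 kmol; ν_B = −1, so ξ = 312.4/1 = 312.4 kmol.
Outlet amounts (n = n₀ + ν ξ):
  B: 648.1 − 1(312.4) = 335.7
  A: 0 + 2(312.4) = 624.8
  D: 841.9 (inert)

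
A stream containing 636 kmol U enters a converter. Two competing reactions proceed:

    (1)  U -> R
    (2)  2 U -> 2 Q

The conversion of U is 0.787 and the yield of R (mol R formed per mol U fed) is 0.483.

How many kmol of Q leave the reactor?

Yield of R: 1ξ₁ / 636 = 0.483 → ξ₁ = 307.2 kmol.
Conversion of U: 1ξ₁ + 2ξ₂ = 0.787 × 636 = 500.5 → ξ₂ = 96.67 kmol.
Outlet amounts (n = n₀ + Σ ν·ξ):
  U: 636 − 1(307.2) − 2(96.67) = 135.5
  R: 0 + 1(307.2) = 307.2
  Q: 0 + 2(96.67) = 193.3

193 kmol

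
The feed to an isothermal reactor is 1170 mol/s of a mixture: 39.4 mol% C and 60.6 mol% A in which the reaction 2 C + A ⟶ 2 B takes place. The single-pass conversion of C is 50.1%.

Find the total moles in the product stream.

1050 mol/s

C reacted = 0.501 × 461 = 231 mol/s; ν_C = −2, so ξ = 231/2 = 115.5 mol/s.
Outlet amounts (n = n₀ + ν ξ):
  C: 461 − 2(115.5) = 230
  A: 709 − 1(115.5) = 593.5
  B: 0 + 2(115.5) = 231
Total out = 230 + 593.5 + 231 = 1055 mol/s.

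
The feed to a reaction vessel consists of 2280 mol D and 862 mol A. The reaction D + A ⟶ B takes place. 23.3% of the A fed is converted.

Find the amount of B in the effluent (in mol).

A reacted = 0.233 × 862 = 200.8 mol; ν_A = −1, so ξ = 200.8/1 = 200.8 mol.
Outlet amounts (n = n₀ + ν ξ):
  D: 2280 − 1(200.8) = 2079
  A: 862 − 1(200.8) = 661.2
  B: 0 + 1(200.8) = 200.8

201 mol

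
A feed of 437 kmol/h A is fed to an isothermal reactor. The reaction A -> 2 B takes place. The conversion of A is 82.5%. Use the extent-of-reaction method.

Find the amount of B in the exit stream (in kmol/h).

A reacted = 0.825 × 437 = 360.5 kmol/h; ν_A = −1, so ξ = 360.5/1 = 360.5 kmol/h.
Outlet amounts (n = n₀ + ν ξ):
  A: 437 − 1(360.5) = 76.48
  B: 0 + 2(360.5) = 721

721 kmol/h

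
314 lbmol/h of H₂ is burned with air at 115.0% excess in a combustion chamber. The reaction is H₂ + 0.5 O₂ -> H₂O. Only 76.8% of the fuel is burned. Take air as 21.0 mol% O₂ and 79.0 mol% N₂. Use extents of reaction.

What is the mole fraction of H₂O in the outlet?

0.134

Stoichiometric O₂ = 0.5 × 314 = 157 lbmol/h; O₂ fed = 157 × 2.150 = 337.6 lbmol/h.
N₂ fed = 337.6 × 79/21 = 1270 lbmol/h.
Fuel reacted = 0.768 × 314 → ξ = 241.2 lbmol/h.
Outlet (n = n₀ + ν ξ):
  H₂: 314 − 1(241.2) = 72.85
  O₂: 337.6 − 0.5(241.2) = 217
  N₂: 1270 (inert)
  H₂O: 0 + 1(241.2) = 241.2
Total out = 1801 lbmol/h; y_H₂O = 241.2 / 1801 = 0.1339.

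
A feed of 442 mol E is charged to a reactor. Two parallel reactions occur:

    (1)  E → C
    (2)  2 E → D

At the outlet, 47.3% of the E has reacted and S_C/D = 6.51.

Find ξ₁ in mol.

Conversion of E: E consumed = 0.473 × 442 = 209.1 mol = 1ξ₁ + 2ξ₂.
Selectivity: 1ξ₁ / (1ξ₂) = 6.51 → ξ₁ = 6.51 ξ₂.
Substitute: (1·6.51 + 2) ξ₂ = 209.1 → ξ₂ = 24.57 mol, ξ₁ = 159.9 mol.
Outlet amounts (n = n₀ + Σ ν·ξ):
  E: 442 − 1(159.9) − 2(24.57) = 232.9
  C: 0 + 1(159.9) = 159.9
  D: 0 + 1(24.57) = 24.57

ξ₁ = 160 mol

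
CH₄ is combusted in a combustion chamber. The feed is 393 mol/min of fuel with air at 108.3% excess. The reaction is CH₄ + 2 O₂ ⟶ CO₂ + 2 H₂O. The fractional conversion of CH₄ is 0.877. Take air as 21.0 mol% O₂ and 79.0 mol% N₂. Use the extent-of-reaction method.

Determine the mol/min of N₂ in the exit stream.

6160 mol/min

Stoichiometric O₂ = 2 × 393 = 786 mol/min; O₂ fed = 786 × 2.083 = 1637 mol/min.
N₂ fed = 1637 × 79/21 = 6159 mol/min.
Fuel reacted = 0.877 × 393 → ξ = 344.7 mol/min.
Outlet (n = n₀ + ν ξ):
  CH₄: 393 − 1(344.7) = 48.34
  O₂: 1637 − 2(344.7) = 947.9
  N₂: 6159 (inert)
  CO₂: 0 + 1(344.7) = 344.7
  H₂O: 0 + 2(344.7) = 689.3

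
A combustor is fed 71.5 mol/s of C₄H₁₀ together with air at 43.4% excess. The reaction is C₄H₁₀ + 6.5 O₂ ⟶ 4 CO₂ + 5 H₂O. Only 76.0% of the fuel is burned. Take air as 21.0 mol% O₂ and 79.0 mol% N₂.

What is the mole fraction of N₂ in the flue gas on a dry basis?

0.821

Stoichiometric O₂ = 6.5 × 71.5 = 464.8 mol/s; O₂ fed = 464.8 × 1.434 = 666.5 mol/s.
N₂ fed = 666.5 × 79/21 = 2507 mol/s.
Fuel reacted = 0.76 × 71.5 → ξ = 54.34 mol/s.
Outlet (n = n₀ + ν ξ):
  C₄H₁₀: 71.5 − 1(54.34) = 17.16
  O₂: 666.5 − 6.5(54.34) = 313.2
  N₂: 2507 (inert)
  CO₂: 0 + 4(54.34) = 217.4
  H₂O: 0 + 5(54.34) = 271.7
Dry total = 3055 mol/s; y_N₂ (dry) = 2507 / 3055 = 0.8207.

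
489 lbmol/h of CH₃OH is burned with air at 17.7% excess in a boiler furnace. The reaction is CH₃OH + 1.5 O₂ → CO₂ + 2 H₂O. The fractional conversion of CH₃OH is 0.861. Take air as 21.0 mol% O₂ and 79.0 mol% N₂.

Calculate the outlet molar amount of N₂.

3250 lbmol/h

Stoichiometric O₂ = 1.5 × 489 = 733.5 lbmol/h; O₂ fed = 733.5 × 1.177 = 863.3 lbmol/h.
N₂ fed = 863.3 × 79/21 = 3248 lbmol/h.
Fuel reacted = 0.861 × 489 → ξ = 421 lbmol/h.
Outlet (n = n₀ + ν ξ):
  CH₃OH: 489 − 1(421) = 67.97
  O₂: 863.3 − 1.5(421) = 231.8
  N₂: 3248 (inert)
  CO₂: 0 + 1(421) = 421
  H₂O: 0 + 2(421) = 842.1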